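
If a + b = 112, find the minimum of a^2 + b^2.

6272

With a + b = 112, a^2 + b^2 = a^2 + (112 − a)^2.
The derivative 2a − 2(112 − a) = 4a − 224 vanishes at a = 56; second derivative 4 > 0, a minimum.
The minimum is 2·(56)^2 = 6272.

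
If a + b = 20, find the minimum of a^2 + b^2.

200

With a + b = 20, a^2 + b^2 = a^2 + (20 − a)^2.
The derivative 2a − 2(20 − a) = 4a − 40 vanishes at a = 10; second derivative 4 > 0, a minimum.
The minimum is 2·(10)^2 = 200.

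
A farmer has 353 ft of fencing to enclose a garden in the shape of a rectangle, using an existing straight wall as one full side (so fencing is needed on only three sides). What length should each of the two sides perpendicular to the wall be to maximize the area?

Let the sides perpendicular to the wall have length x and the parallel side y, so 2x + y = 353 and the area is A = xy = x(353 − 2x).
A'(x) = 353 − 4x = 0 gives x = 353/4, and A''(x) = −4 < 0 confirms a maximum.
Then y = 353 − 2·353/4 = 353/2 and A = 124609/8.

353/4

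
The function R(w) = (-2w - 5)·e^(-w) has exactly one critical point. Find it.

R'(w) = (-2)·e^(-w) + (-2w - 5)·(-1)·e^(-w) = (2w + 3)·e^(-w). Since e^(-w) > 0, the only critical point is w = -3/2.
R''(-3/2) has the same sign as 2 > 0, so this is a local minimum.
R(-3/2) = (-2)·e^(3/2) ≈ -8.9634.

-3/2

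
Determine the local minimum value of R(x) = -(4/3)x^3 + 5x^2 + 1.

1

R'(x) = -4x^2 + 10x = 0 at x = 0, 5/2.
R''(x) = -8x + 10. R''(0) = 10 > 0 ⇒ local minimum; R''(5/2) = -10 < 0 ⇒ local maximum.
The local minimum is R(0) = 1.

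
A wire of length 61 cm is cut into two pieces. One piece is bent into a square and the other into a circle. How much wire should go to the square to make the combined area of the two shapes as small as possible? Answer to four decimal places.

Let x be the length used for the square. Square side x/4; circle radius (61−x)/(2π).
A(x) = (x/4)² + π·((61−x)/(2π))² = x²/16 + (61−x)²/(4π) for 0 ≤ x ≤ 61. A'(x) = x/8 − (61−x)/(2π) = 0 gives x = 4·61/(π+4) ≈ 34.1660.
A'' = 1/8 + 1/(2π) > 0, so this gives the minimum combined area; x ≈ 34.1660 cm to the square.

34.1660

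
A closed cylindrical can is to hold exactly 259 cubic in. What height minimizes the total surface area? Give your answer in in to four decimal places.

With radius r and height h, πr²h = 259 so h = 259/(πr²), and S(r) = 2πr² + 2πrh = 2πr² + 2·259/r.
S'(r) = 4πr − 2·259/r² = 0 ⇒ r³ = 259/(2π), so r ≈ 3.4544 and h = 2r ≈ 6.9088.
S''(r) = 4π + 4·259/r³ > 0, so this is the minimum; S ≈ 224.9302.

6.9088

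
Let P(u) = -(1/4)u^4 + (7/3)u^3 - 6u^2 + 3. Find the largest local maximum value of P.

P'(u) = -u^3 + 7u^2 - 12u = 0 at u = 0, 3, 4.
Second-derivative test with P''(u) = -3u^2 + 14u - 12: P''(0) = -12 < 0 ⇒ local maximum; P''(3) = 3 > 0 ⇒ local minimum; P''(4) = -4 < 0 ⇒ local maximum.
So the largest local maximum value is P(0) = 3.

3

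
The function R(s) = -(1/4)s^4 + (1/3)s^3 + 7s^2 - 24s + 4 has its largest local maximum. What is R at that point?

R'(s) = -s^3 + s^2 + 14s - 24. Setting R'(s) = 0 gives s ∈ {-4, 2, 3}.
Second-derivative test with R''(s) = -3s^2 + 2s + 14: R''(-4) = -42 < 0 ⇒ local maximum; R''(2) = 6 > 0 ⇒ local minimum; R''(3) = -7 < 0 ⇒ local maximum.
Thus R has its largest local maximum at s = -4, with value 380/3.

380/3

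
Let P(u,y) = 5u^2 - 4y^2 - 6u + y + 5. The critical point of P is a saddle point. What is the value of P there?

∂P/∂u = 10u - 6 = 0 and ∂P/∂y = -8y + 1 = 0, so (u, y) = (3/5, 1/8).
The Hessian has P_{uu} = 10, P_{yy} = -8, P_{uy} = 0, giving D = -80 < 0, so the point is a saddle point.
P(3/5, 1/8) = 261/80.

261/80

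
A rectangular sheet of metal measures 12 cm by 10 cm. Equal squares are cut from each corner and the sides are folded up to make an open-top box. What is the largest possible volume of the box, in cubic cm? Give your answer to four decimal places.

With cut size x, the volume is V(x) = x(12 − 2x)(10 − 2x) for 0 < x < 5.
V'(x) = 12x^2 − 88x + 120. Setting V'(x) = 0 gives x ≈ 1.8107 (the root in (0, 5)).
V''(x) = 24x − 88 is negative there, so this is the maximum; V ≈ 96.7706.

96.7706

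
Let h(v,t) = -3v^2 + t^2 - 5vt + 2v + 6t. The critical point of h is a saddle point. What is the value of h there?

-44/37

∂h/∂v = -6v - 5t + 2 = 0 and ∂h/∂t = -5v + 2t + 6 = 0, so (v, t) = (34/37, -26/37).
The Hessian has h_{vv} = -6, h_{tt} = 2, h_{vt} = -5, giving D = -37 < 0, so the point is a saddle point.
h(34/37, -26/37) = -44/37.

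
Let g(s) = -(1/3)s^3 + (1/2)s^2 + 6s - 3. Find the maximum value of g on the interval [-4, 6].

21/2

The derivative is -s^2 + s + 6, which vanishes at s = -2 and s = 3.
Candidates: g(-4) = 7/3; g(-2) = -31/3; g(3) = 21/2; g(6) = -21.
The maximum over the interval is 21/2, attained at s = 3.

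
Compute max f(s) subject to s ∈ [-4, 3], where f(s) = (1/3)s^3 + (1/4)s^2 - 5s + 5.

665/48

The derivative is s^2 + (1/2)s - 5, which vanishes at s = -5/2 and s = 2.
Compare values at every candidate in [-4, 3]: f(-4) = 23/3, f(-5/2) = 665/48, f(2) = -4/3, f(3) = 5/4.
So the maximum is f(-5/2) = 665/48.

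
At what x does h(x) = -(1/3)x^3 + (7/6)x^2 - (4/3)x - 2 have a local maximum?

h'(x) = -x^2 + (7/3)x - 4/3 = 0 at x = 1, 4/3.
Second-derivative test with h''(x) = -2x + 7/3: h''(1) = 1/3 > 0 ⇒ local minimum; h''(4/3) = -1/3 < 0 ⇒ local maximum.
So the local maximum value is h(4/3) = -202/81.

4/3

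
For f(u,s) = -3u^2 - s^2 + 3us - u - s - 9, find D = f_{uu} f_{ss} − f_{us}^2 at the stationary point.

3

∂f/∂u = -6u + 3s - 1 = 0 and ∂f/∂s = 3u - 2s - 1 = 0, so (u, s) = (-5/3, -3).
The Hessian has f_{uu} = -6, f_{ss} = -2, f_{us} = 3, giving D = 3 > 0 with f_{uu} < 0, so the point is a local maximum.
D = (-6)·(-2) − (3)^2 = 3.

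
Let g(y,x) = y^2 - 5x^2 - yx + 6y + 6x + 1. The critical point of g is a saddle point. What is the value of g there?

∂g/∂y = 2y - x + 6 = 0 and ∂g/∂x = -y - 10x + 6 = 0, so (y, x) = (-18/7, 6/7).
The Hessian has g_{yy} = 2, g_{xx} = -10, g_{yx} = -1, giving D = -21 < 0, so the point is a saddle point.
g(-18/7, 6/7) = -29/7.

-29/7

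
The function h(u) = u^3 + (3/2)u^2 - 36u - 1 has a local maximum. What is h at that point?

h'(u) = 3u^2 + 3u - 36. Setting h'(u) = 0 gives u ∈ {-4, 3}.
h''(u) = 6u + 3. h''(-4) = -21 < 0 ⇒ local maximum; h''(3) = 21 > 0 ⇒ local minimum.
So the local maximum value is h(-4) = 103.

103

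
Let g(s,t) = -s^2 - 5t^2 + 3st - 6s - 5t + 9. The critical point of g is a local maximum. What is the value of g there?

394/11

∂g/∂s = -2s + 3t - 6 = 0 and ∂g/∂t = 3s - 10t - 5 = 0, so (s, t) = (-75/11, -28/11).
The Hessian has g_{ss} = -2, g_{tt} = -10, g_{st} = 3, giving D = 11 > 0 with g_{ss} < 0, so the point is a local maximum.
g(-75/11, -28/11) = 394/11.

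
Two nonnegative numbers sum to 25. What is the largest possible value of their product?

With x + y = 25, the product is P(x) = x(25 − x).
P'(x) = 25 − 2x = 0 gives x = 25/2; P'' = −2 < 0, so this is the maximum.
P = 25/2·25/2 = 625/4.

625/4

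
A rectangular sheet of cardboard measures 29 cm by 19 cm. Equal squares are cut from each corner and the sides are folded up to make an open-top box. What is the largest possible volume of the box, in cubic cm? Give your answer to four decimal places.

927.1878

With cut size x, the volume is V(x) = x(29 − 2x)(19 − 2x) for 0 < x < 9.5.
V'(x) = 12x^2 − 192x + 551. Setting V'(x) = 0 gives x ≈ 3.7475 (the root in (0, 9.5)).
V''(x) = 24x − 192 is negative there, so this is the maximum; V ≈ 927.1878.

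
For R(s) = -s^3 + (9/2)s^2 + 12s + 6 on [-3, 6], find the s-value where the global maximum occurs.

4

R'(s) = -3s^2 + 9s + 12, which vanishes at s = -1 and s = 4.
Candidates: R(-3) = 75/2,  R(-1) = -1/2,  R(4) = 62,  R(6) = 24.
Hence the absolute maximum is 62 at s = 4.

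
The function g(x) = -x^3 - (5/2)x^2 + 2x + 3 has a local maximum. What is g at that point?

g'(x) = -3x^2 - 5x + 2 = 0 at x = -2, 1/3.
Second-derivative test with g''(x) = -6x - 5: g''(-2) = 7 > 0 ⇒ local minimum; g''(1/3) = -7 < 0 ⇒ local maximum.
Thus g has its local maximum at x = 1/3, with value 181/54.

181/54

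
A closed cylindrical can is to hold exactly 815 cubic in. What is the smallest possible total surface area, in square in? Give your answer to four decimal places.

483.0065

With radius r and height h, πr²h = 815 so h = 815/(πr²), and S(r) = 2πr² + 2πrh = 2πr² + 2·815/r.
S'(r) = 4πr − 2·815/r² = 0 ⇒ r³ = 815/(2π), so r ≈ 5.0620 and h = 2r ≈ 10.1241.
S''(r) = 4π + 4·815/r³ > 0, so this is the minimum; S ≈ 483.0065.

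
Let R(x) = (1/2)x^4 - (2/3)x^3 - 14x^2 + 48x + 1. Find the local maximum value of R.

131/3

R'(x) = 2x^3 - 2x^2 - 28x + 48 = 0 at x = -4, 2, 3.
Since R''(x) = 6x^2 - 4x - 28, we get R''(-4) = 84 > 0 ⇒ local minimum; R''(2) = -12 < 0 ⇒ local maximum; R''(3) = 14 > 0 ⇒ local minimum.
Thus R has its local maximum at x = 2, with value 131/3.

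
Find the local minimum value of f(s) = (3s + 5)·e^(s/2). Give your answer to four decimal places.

f'(s) = 3·e^(s/2) + (3s + 5)·(1/2)·e^(s/2) = ((3/2)s + 11/2)·e^(s/2). Since e^(s/2) > 0, the only critical point is s = -11/3.
f''(-11/3) has the same sign as 3/2 > 0, so this is a local minimum.
f(-11/3) = (-6)·e^(-11/6) ≈ -0.9593.

-0.9593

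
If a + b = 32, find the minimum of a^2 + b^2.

512

With a + b = 32, a^2 + b^2 = a^2 + (32 − a)^2.
The derivative 2a − 2(32 − a) = 4a − 64 vanishes at a = 16; second derivative 4 > 0, a minimum.
The minimum is 2·(16)^2 = 512.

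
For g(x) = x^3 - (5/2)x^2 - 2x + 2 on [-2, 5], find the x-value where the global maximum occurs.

Differentiating, g'(x) = 3x^2 - 5x - 2; which vanishes at x = -1/3 and x = 2.
Compare values at every candidate in [-2, 5]: g(-2) = -12, g(-1/3) = 127/54, g(2) = -4, g(5) = 109/2.
The maximum over the interval is 109/2, attained at x = 5.

5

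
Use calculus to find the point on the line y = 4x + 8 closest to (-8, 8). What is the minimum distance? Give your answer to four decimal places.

7.7611

Minimize D(x)^2 = (x + 8)^2 + (4x)^2.
d/dx[D^2] = 2(x + 8) + 2·4·(4x) = 0 ⇒ x = -8/17.
Then y = 104/17 and the distance is √(1024/17) ≈ 7.7611.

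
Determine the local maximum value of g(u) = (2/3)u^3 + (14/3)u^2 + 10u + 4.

-2

Critical points: g'(u) = 2u^2 + (28/3)u + 10 vanishes at u = -3, -5/3.
g''(u) = 4u + 28/3. g''(-3) = -8/3 < 0 ⇒ local maximum; g''(-5/3) = 8/3 > 0 ⇒ local minimum.
The local maximum is g(-3) = -2.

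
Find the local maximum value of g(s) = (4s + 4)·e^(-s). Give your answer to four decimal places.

4.0000

g'(s) = 4·e^(-s) + (4s + 4)·(-1)·e^(-s) = (-4s)·e^(-s). Since e^(-s) > 0, the only critical point is s = 0.
g''(0) has the same sign as -4 < 0, so this is a local maximum.
g(0) = (4)·e^(0) ≈ 4.0000.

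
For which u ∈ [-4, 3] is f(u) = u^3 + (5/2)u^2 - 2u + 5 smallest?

f'(u) = 3u^2 + 5u - 2, which vanishes at u = -2 and u = 1/3.
Evaluating at the critical points and endpoints: f(-4) = -11, f(-2) = 11, f(1/3) = 251/54, f(3) = 97/2.
Hence the absolute minimum is -11 at u = -4.

-4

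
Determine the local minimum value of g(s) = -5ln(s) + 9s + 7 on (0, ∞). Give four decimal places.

g'(s) = -5/s + 9 = 0 gives s = 5/9.
g''(s) = 5/s², which is positive for s > 0, so this is a local minimum.
g(5/9) = -5·ln(5/9) + 5 + 7 ≈ 14.9389.

14.9389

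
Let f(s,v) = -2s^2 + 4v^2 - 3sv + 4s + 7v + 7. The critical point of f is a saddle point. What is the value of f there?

337/41

∂f/∂s = -4s - 3v + 4 = 0 and ∂f/∂v = -3s + 8v + 7 = 0, so (s, v) = (53/41, -16/41).
The Hessian has f_{ss} = -4, f_{vv} = 8, f_{sv} = -3, giving D = -41 < 0, so the point is a saddle point.
f(53/41, -16/41) = 337/41.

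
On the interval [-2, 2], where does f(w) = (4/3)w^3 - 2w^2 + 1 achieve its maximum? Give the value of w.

2

The derivative is 4w^2 - 4w, which vanishes at w = 0 and w = 1.
Compare values at every candidate in [-2, 2]: f(-2) = -53/3,  f(0) = 1,  f(1) = 1/3,  f(2) = 11/3.
Hence the absolute maximum is 11/3 at w = 2.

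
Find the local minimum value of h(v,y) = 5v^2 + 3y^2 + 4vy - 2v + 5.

52/11

∂h/∂v = 10v + 4y - 2 = 0 and ∂h/∂y = 4v + 6y = 0, so (v, y) = (3/11, -2/11).
The Hessian has h_{vv} = 10, h_{yy} = 6, h_{vy} = 4, giving D = 44 > 0 with h_{vv} > 0, so the point is a local minimum.
h(3/11, -2/11) = 52/11.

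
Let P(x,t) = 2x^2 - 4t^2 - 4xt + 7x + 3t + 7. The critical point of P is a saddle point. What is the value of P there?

121/24

∂P/∂x = 4x - 4t + 7 = 0 and ∂P/∂t = -4x - 8t + 3 = 0, so (x, t) = (-11/12, 5/6).
The Hessian has P_{xx} = 4, P_{tt} = -8, P_{xt} = -4, giving D = -48 < 0, so the point is a saddle point.
P(-11/12, 5/6) = 121/24.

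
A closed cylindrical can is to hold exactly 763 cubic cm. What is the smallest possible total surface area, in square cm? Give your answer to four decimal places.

462.2365

With radius r and height h, πr²h = 763 so h = 763/(πr²), and S(r) = 2πr² + 2πrh = 2πr² + 2·763/r.
S'(r) = 4πr − 2·763/r² = 0 ⇒ r³ = 763/(2π), so r ≈ 4.9520 and h = 2r ≈ 9.9040.
S''(r) = 4π + 4·763/r³ > 0, so this is the minimum; S ≈ 462.2365.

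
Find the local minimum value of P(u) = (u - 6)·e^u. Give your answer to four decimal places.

-148.4132

P'(u) = 1·e^u + (u - 6)·1·e^u = (u - 5)·e^u. Since e^u > 0, the only critical point is u = 5.
P''(5) has the same sign as 1 > 0, so this is a local minimum.
P(5) = (-1)·e^(5) ≈ -148.4132.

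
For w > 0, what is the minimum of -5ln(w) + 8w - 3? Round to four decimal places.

4.3500

R'(w) = -5/w + 8 = 0 gives w = 5/8.
R''(w) = 5/w², which is positive for w > 0, so this is a local minimum.
R(5/8) = -5·ln(5/8) + 5 - 3 ≈ 4.3500.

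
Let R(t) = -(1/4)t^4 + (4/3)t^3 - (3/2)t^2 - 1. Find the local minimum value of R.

-17/12

R'(t) = -t^3 + 4t^2 - 3t. Setting R'(t) = 0 gives t ∈ {0, 1, 3}.
Since R''(t) = -3t^2 + 8t - 3, we get R''(0) = -3 < 0 ⇒ local maximum; R''(1) = 2 > 0 ⇒ local minimum; R''(3) = -6 < 0 ⇒ local maximum.
Thus R has its local minimum at t = 1, with value -17/12.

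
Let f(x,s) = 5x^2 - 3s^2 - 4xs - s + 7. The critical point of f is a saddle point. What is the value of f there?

537/76

∂f/∂x = 10x - 4s = 0 and ∂f/∂s = -4x - 6s - 1 = 0, so (x, s) = (-1/19, -5/38).
The Hessian has f_{xx} = 10, f_{ss} = -6, f_{xs} = -4, giving D = -76 < 0, so the point is a saddle point.
f(-1/19, -5/38) = 537/76.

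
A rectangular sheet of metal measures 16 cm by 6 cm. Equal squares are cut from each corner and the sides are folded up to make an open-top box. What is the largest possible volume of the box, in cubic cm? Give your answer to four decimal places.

With cut size x, the volume is V(x) = x(16 − 2x)(6 − 2x) for 0 < x < 3.
V'(x) = 12x^2 − 88x + 96. Setting V'(x) = 0 gives x ≈ 1.3333 (the root in (0, 3)).
V''(x) = 24x − 88 is negative there, so this is the maximum; V ≈ 59.2593.

59.2593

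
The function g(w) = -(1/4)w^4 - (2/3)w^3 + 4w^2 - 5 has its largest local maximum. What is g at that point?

113/3

Critical points: g'(w) = -w^3 - 2w^2 + 8w vanishes at w = -4, 0, 2.
Second-derivative test with g''(w) = -3w^2 - 4w + 8: g''(-4) = -24 < 0 ⇒ local maximum; g''(0) = 8 > 0 ⇒ local minimum; g''(2) = -12 < 0 ⇒ local maximum.
Thus g has its largest local maximum at w = -4, with value 113/3.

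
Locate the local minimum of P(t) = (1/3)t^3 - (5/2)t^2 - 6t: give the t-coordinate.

6

P'(t) = t^2 - 5t - 6. Setting P'(t) = 0 gives t ∈ {-1, 6}.
P''(t) = 2t - 5. P''(-1) = -7 < 0 ⇒ local maximum; P''(6) = 7 > 0 ⇒ local minimum.
Thus P has its local minimum at t = 6, with value -54.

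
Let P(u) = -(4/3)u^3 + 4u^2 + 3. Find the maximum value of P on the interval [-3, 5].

Differentiating, P'(u) = -4u^2 + 8u; which vanishes at u = 0 and u = 2.
Compare values at every candidate in [-3, 5]: P(-3) = 75, P(0) = 3, P(2) = 25/3, P(5) = -191/3.
Hence the absolute maximum is 75 at u = -3.

75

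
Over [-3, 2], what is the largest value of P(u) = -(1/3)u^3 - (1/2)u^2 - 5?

-1/2

The derivative is -u^2 - u, which vanishes at u = -1 and u = 0.
Compare values at every candidate in [-3, 2]: P(-3) = -1/2, P(-1) = -31/6, P(0) = -5, P(2) = -29/3.
The maximum over the interval is -1/2, attained at u = -3.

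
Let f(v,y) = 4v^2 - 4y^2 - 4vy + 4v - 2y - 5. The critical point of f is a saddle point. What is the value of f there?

∂f/∂v = 8v - 4y + 4 = 0 and ∂f/∂y = -4v - 8y - 2 = 0, so (v, y) = (-1/2, 0).
The Hessian has f_{vv} = 8, f_{yy} = -8, f_{vy} = -4, giving D = -80 < 0, so the point is a saddle point.
f(-1/2, 0) = -6.

-6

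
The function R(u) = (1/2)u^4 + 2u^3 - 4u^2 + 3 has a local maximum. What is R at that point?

Critical points: R'(u) = 2u^3 + 6u^2 - 8u vanishes at u = -4, 0, 1.
Second-derivative test with R''(u) = 6u^2 + 12u - 8: R''(-4) = 40 > 0 ⇒ local minimum; R''(0) = -8 < 0 ⇒ local maximum; R''(1) = 10 > 0 ⇒ local minimum.
The local maximum is R(0) = 3.

3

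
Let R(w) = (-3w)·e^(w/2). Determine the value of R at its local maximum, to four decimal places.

Differentiating with the product rule gives R'(w) = (-(3/2)w - 3)·e^(w/2). Since e^(w/2) > 0, the only critical point is w = -2.
R''(-2) has the same sign as -3/2 < 0, so this is a local maximum.
R(-2) = (6)·e^(-1) ≈ 2.2073.

2.2073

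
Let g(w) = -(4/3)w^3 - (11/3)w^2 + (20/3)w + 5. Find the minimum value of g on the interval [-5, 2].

-55/4

Differentiating, g'(w) = -4w^2 - (22/3)w + 20/3; which vanishes at w = -5/2 and w = 2/3.
Compare values at every candidate in [-5, 2]: g(-5) = 140/3; g(-5/2) = -55/4; g(2/3) = 601/81; g(2) = -7.
Hence the absolute minimum is -55/4 at w = -5/2.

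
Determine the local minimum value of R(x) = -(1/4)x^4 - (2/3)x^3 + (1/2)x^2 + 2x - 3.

-49/12

R'(x) = -x^3 - 2x^2 + x + 2. Setting R'(x) = 0 gives x ∈ {-2, -1, 1}.
Second-derivative test with R''(x) = -3x^2 - 4x + 1: R''(-2) = -3 < 0 ⇒ local maximum; R''(-1) = 2 > 0 ⇒ local minimum; R''(1) = -6 < 0 ⇒ local maximum.
The local minimum is R(-1) = -49/12.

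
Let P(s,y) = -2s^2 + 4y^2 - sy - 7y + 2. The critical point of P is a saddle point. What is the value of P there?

-32/33

∂P/∂s = -4s - y = 0 and ∂P/∂y = -s + 8y - 7 = 0, so (s, y) = (-7/33, 28/33).
The Hessian has P_{ss} = -4, P_{yy} = 8, P_{sy} = -1, giving D = -33 < 0, so the point is a saddle point.
P(-7/33, 28/33) = -32/33.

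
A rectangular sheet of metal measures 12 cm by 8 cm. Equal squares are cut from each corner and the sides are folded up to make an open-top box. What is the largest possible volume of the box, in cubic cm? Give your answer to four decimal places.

67.6036

With cut size x, the volume is V(x) = x(12 − 2x)(8 − 2x) for 0 < x < 4.
V'(x) = 12x^2 − 80x + 96. Setting V'(x) = 0 gives x ≈ 1.5695 (the root in (0, 4)).
V''(x) = 24x − 80 is negative there, so this is the maximum; V ≈ 67.6036.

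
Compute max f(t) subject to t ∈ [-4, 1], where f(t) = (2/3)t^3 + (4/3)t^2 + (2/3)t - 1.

f'(t) = 2t^2 + (8/3)t + 2/3, which vanishes at t = -1 and t = -1/3.
Candidates: f(-4) = -25,  f(-1) = -1,  f(-1/3) = -89/81,  f(1) = 5/3.
So the maximum is f(1) = 5/3.

5/3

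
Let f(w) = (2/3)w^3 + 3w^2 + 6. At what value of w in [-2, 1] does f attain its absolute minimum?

0

The derivative is 2w^2 + 6w, whose only zero in [-2, 1] is w = 0.
Candidates: f(-2) = 38/3; f(0) = 6; f(1) = 29/3.
The minimum over the interval is 6, attained at w = 0.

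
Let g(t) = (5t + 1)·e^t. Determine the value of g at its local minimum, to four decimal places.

-1.5060

By the product rule, g'(t) = (5t + 6)·e^t. Since e^t > 0, the only critical point is t = -6/5.
g''(-6/5) has the same sign as 5 > 0, so this is a local minimum.
g(-6/5) = (-5)·e^(-6/5) ≈ -1.5060.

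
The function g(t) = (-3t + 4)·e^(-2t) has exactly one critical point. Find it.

g'(t) = (-3)·e^(-2t) + (-3t + 4)·(-2)·e^(-2t) = (6t - 11)·e^(-2t). Since e^(-2t) > 0, the only critical point is t = 11/6.
g''(11/6) has the same sign as 6 > 0, so this is a local minimum.
g(11/6) = (-3/2)·e^(-11/3) ≈ -0.0383.

11/6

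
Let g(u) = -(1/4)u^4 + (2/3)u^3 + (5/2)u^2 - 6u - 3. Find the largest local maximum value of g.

29/3

g'(u) = -u^3 + 2u^2 + 5u - 6. Setting g'(u) = 0 gives u ∈ {-2, 1, 3}.
Since g''(u) = -3u^2 + 4u + 5, we get g''(-2) = -15 < 0 ⇒ local maximum; g''(1) = 6 > 0 ⇒ local minimum; g''(3) = -10 < 0 ⇒ local maximum.
So the largest local maximum value is g(-2) = 29/3.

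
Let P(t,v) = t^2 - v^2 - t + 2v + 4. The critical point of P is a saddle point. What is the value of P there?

∂P/∂t = 2t - 1 = 0 and ∂P/∂v = -2v + 2 = 0, so (t, v) = (1/2, 1).
The Hessian has P_{tt} = 2, P_{vv} = -2, P_{tv} = 0, giving D = -4 < 0, so the point is a saddle point.
P(1/2, 1) = 19/4.

19/4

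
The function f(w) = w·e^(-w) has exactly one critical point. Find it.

1

f'(w) = 1·e^(-w) + (w)·(-1)·e^(-w) = (-w + 1)·e^(-w). Since e^(-w) > 0, the only critical point is w = 1.
f''(1) has the same sign as -1 < 0, so this is a local maximum.
f(1) = (1)·e^(-1) ≈ 0.3679.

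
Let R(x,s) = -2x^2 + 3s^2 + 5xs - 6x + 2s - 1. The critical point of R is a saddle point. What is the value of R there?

111/49

∂R/∂x = -4x + 5s - 6 = 0 and ∂R/∂s = 5x + 6s + 2 = 0, so (x, s) = (-46/49, 22/49).
The Hessian has R_{xx} = -4, R_{ss} = 6, R_{xs} = 5, giving D = -49 < 0, so the point is a saddle point.
R(-46/49, 22/49) = 111/49.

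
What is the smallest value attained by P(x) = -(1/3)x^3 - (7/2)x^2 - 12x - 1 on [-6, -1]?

47/6

P'(x) = -x^2 - 7x - 12, which vanishes at x = -4 and x = -3.
Candidates: P(-6) = 17,  P(-4) = 37/3,  P(-3) = 25/2,  P(-1) = 47/6.
Hence the absolute minimum is 47/6 at x = -1.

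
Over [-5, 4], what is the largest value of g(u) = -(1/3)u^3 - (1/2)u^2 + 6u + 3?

The derivative is -u^2 - u + 6, which vanishes at u = -3 and u = 2.
Evaluating at the critical points and endpoints: g(-5) = 13/6; g(-3) = -21/2; g(2) = 31/3; g(4) = -7/3.
The maximum over the interval is 31/3, attained at u = 2.

31/3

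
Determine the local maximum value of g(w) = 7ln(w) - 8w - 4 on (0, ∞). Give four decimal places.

g'(w) = 7/w − 8 = 0 gives w = 7/8.
g''(w) = -7/w², which is negative for w > 0, so this is a local maximum.
g(7/8) = 7·ln(7/8) - 7 - 4 ≈ -11.9347.

-11.9347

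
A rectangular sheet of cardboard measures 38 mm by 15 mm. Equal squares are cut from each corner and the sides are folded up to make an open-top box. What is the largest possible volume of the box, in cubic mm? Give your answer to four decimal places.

870.4124

With cut size x, the volume is V(x) = x(38 − 2x)(15 − 2x) for 0 < x < 7.5.
V'(x) = 12x^2 − 212x + 570. Setting V'(x) = 0 gives x ≈ 3.3081 (the root in (0, 7.5)).
V''(x) = 24x − 212 is negative there, so this is the maximum; V ≈ 870.4124.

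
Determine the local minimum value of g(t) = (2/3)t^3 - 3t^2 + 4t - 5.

g'(t) = 2t^2 - 6t + 4. Setting g'(t) = 0 gives t ∈ {1, 2}.
g''(t) = 4t - 6. g''(1) = -2 < 0 ⇒ local maximum; g''(2) = 2 > 0 ⇒ local minimum.
The local minimum is g(2) = -11/3.

-11/3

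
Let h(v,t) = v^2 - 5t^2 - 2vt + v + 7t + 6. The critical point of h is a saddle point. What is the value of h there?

∂h/∂v = 2v - 2t + 1 = 0 and ∂h/∂t = -2v - 10t + 7 = 0, so (v, t) = (1/6, 2/3).
The Hessian has h_{vv} = 2, h_{tt} = -10, h_{vt} = -2, giving D = -24 < 0, so the point is a saddle point.
h(1/6, 2/3) = 101/12.

101/12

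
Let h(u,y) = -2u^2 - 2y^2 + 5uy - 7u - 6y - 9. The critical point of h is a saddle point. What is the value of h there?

∂h/∂u = -4u + 5y - 7 = 0 and ∂h/∂y = 5u - 4y - 6 = 0, so (u, y) = (58/9, 59/9).
The Hessian has h_{uu} = -4, h_{yy} = -4, h_{uy} = 5, giving D = -9 < 0, so the point is a saddle point.
h(58/9, 59/9) = -461/9.

-461/9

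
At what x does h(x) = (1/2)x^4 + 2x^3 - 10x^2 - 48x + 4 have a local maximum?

h'(x) = 2x^3 + 6x^2 - 20x - 48 = 0 at x = -4, -2, 3.
Second-derivative test with h''(x) = 6x^2 + 12x - 20: h''(-4) = 28 > 0 ⇒ local minimum; h''(-2) = -20 < 0 ⇒ local maximum; h''(3) = 70 > 0 ⇒ local minimum.
The local maximum is h(-2) = 52.

-2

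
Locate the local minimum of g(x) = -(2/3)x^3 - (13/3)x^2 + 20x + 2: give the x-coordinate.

g'(x) = -2x^2 - (26/3)x + 20 = 0 at x = -6, 5/3.
Since g''(x) = -4x - 26/3, we get g''(-6) = 46/3 > 0 ⇒ local minimum; g''(5/3) = -46/3 < 0 ⇒ local maximum.
Thus g has its local minimum at x = -6, with value -130.

-6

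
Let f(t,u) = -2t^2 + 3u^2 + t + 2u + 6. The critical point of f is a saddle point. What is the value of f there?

139/24

∂f/∂t = -4t + 1 = 0 and ∂f/∂u = 6u + 2 = 0, so (t, u) = (1/4, -1/3).
The Hessian has f_{tt} = -4, f_{uu} = 6, f_{tu} = 0, giving D = -24 < 0, so the point is a saddle point.
f(1/4, -1/3) = 139/24.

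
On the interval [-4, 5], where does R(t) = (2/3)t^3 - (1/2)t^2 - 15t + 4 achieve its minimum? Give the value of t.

3

The derivative is 2t^2 - t - 15, which vanishes at t = -5/2 and t = 3.
Evaluating at the critical points and endpoints: R(-4) = 40/3; R(-5/2) = 671/24; R(3) = -55/2; R(5) = -1/6.
So the minimum is R(3) = -55/2.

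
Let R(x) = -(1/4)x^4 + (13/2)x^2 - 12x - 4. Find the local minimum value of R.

Critical points: R'(x) = -x^3 + 13x - 12 vanishes at x = -4, 1, 3.
Second-derivative test with R''(x) = -3x^2 + 13: R''(-4) = -35 < 0 ⇒ local maximum; R''(1) = 10 > 0 ⇒ local minimum; R''(3) = -14 < 0 ⇒ local maximum.
Thus R has its local minimum at x = 1, with value -39/4.

-39/4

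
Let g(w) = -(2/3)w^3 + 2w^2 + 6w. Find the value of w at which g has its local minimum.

-1

Critical points: g'(w) = -2w^2 + 4w + 6 vanishes at w = -1, 3.
Second-derivative test with g''(w) = -4w + 4: g''(-1) = 8 > 0 ⇒ local minimum; g''(3) = -8 < 0 ⇒ local maximum.
So the local minimum value is g(-1) = -10/3.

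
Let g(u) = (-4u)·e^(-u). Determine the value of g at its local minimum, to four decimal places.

By the product rule, g'(u) = (4u - 4)·e^(-u). Since e^(-u) > 0, the only critical point is u = 1.
g''(1) has the same sign as 4 > 0, so this is a local minimum.
g(1) = (-4)·e^(-1) ≈ -1.4715.

-1.4715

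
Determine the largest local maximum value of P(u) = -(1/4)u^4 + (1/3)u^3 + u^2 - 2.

2/3

P'(u) = -u^3 + u^2 + 2u. Setting P'(u) = 0 gives u ∈ {-1, 0, 2}.
Second-derivative test with P''(u) = -3u^2 + 2u + 2: P''(-1) = -3 < 0 ⇒ local maximum; P''(0) = 2 > 0 ⇒ local minimum; P''(2) = -6 < 0 ⇒ local maximum.
Thus P has its largest local maximum at u = 2, with value 2/3.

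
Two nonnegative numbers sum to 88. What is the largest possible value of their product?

1936

With x + y = 88, the product is P(x) = x(88 − x).
P'(x) = 88 − 2x = 0 gives x = 44; P'' = −2 < 0, so this is the maximum.
P = 44·44 = 1936.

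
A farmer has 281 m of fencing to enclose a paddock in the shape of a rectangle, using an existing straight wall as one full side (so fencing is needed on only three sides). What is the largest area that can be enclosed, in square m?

78961/8

Let the sides perpendicular to the wall have length x and the parallel side y, so 2x + y = 281 and the area is A = xy = x(281 − 2x).
A'(x) = 281 − 4x = 0 gives x = 281/4, and A''(x) = −4 < 0 confirms a maximum.
Then y = 281 − 2·281/4 = 281/2 and A = 78961/8.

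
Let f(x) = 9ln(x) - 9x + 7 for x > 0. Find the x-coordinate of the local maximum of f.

1

f'(x) = 9/x − 9 = 0 gives x = 1.
f''(x) = -9/x², which is negative for x > 0, so this is a local maximum.
f(1) = 9·ln(1) - 9 + 7 ≈ -2.0000.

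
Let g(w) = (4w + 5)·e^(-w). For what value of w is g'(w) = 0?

By the product rule, g'(w) = (-4w - 1)·e^(-w). Since e^(-w) > 0, the only critical point is w = -1/4.
g''(-1/4) has the same sign as -4 < 0, so this is a local maximum.
g(-1/4) = (4)·e^(1/4) ≈ 5.1361.

-1/4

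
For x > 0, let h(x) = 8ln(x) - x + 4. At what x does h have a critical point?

8

h'(x) = 8/x − 1 = 0 gives x = 8.
h''(x) = -8/x², which is negative for x > 0, so this is a local maximum.
h(8) = 8·ln(8) - 8 + 4 ≈ 12.6355.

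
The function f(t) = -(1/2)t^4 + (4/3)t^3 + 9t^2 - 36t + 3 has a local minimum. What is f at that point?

f'(t) = -2t^3 + 4t^2 + 18t - 36. Setting f'(t) = 0 gives t ∈ {-3, 2, 3}.
Since f''(t) = -6t^2 + 8t + 18, we get f''(-3) = -60 < 0 ⇒ local maximum; f''(2) = 10 > 0 ⇒ local minimum; f''(3) = -12 < 0 ⇒ local maximum.
The local minimum is f(2) = -91/3.

-91/3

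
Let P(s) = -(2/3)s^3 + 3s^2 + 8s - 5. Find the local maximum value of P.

97/3

P'(s) = -2s^2 + 6s + 8. Setting P'(s) = 0 gives s ∈ {-1, 4}.
P''(s) = -4s + 6. P''(-1) = 10 > 0 ⇒ local minimum; P''(4) = -10 < 0 ⇒ local maximum.
So the local maximum value is P(4) = 97/3.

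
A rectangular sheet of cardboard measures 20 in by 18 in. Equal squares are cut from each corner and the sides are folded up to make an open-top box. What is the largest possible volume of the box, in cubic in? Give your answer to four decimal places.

With cut size x, the volume is V(x) = x(20 − 2x)(18 − 2x) for 0 < x < 9.
V'(x) = 12x^2 − 152x + 360. Setting V'(x) = 0 gives x ≈ 3.1535 (the root in (0, 9)).
V''(x) = 24x − 152 is negative there, so this is the maximum; V ≈ 504.9140.

504.9140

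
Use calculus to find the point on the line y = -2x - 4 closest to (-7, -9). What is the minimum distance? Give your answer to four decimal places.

8.4971

Minimize D(x)^2 = (x + 7)^2 + (-2x + 5)^2.
d/dx[D^2] = 2(x + 7) + 2·(-2)·(-2x + 5) = 0 ⇒ x = 3/5.
Then y = -26/5 and the distance is √(361/5) ≈ 8.4971.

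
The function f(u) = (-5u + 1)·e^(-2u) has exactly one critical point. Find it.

By the product rule, f'(u) = (10u - 7)·e^(-2u). Since e^(-2u) > 0, the only critical point is u = 7/10.
f''(7/10) has the same sign as 10 > 0, so this is a local minimum.
f(7/10) = (-5/2)·e^(-7/5) ≈ -0.6165.

7/10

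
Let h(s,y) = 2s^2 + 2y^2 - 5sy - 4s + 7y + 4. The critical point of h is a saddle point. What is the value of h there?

∂h/∂s = 4s - 5y - 4 = 0 and ∂h/∂y = -5s + 4y + 7 = 0, so (s, y) = (19/9, 8/9).
The Hessian has h_{ss} = 4, h_{yy} = 4, h_{sy} = -5, giving D = -9 < 0, so the point is a saddle point.
h(19/9, 8/9) = 26/9.

26/9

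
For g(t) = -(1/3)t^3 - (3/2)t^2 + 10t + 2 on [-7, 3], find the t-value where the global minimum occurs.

-5

Differentiating, g'(t) = -t^2 - 3t + 10; which vanishes at t = -5 and t = 2.
Candidates: g(-7) = -163/6, g(-5) = -263/6, g(2) = 40/3, g(3) = 19/2.
So the minimum is g(-5) = -263/6.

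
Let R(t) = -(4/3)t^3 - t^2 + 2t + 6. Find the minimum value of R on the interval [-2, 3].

-33

R'(t) = -4t^2 - 2t + 2, which vanishes at t = -1 and t = 1/2.
Candidates: R(-2) = 26/3; R(-1) = 13/3; R(1/2) = 79/12; R(3) = -33.
Hence the absolute minimum is -33 at t = 3.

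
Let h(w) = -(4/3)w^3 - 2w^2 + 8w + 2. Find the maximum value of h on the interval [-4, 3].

The derivative is -4w^2 - 4w + 8, which vanishes at w = -2 and w = 1.
Compare values at every candidate in [-4, 3]: h(-4) = 70/3; h(-2) = -34/3; h(1) = 20/3; h(3) = -28.
So the maximum is h(-4) = 70/3.

70/3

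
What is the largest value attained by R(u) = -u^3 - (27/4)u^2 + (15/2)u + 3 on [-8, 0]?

R'(u) = -3u^2 - (27/2)u + 15/2, whose only zero in [-8, 0] is u = -5.
Evaluating at the critical points and endpoints: R(-8) = 23, R(-5) = -313/4, R(0) = 3.
Hence the absolute maximum is 23 at u = -8.

23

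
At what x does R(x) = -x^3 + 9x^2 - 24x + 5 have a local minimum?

Critical points: R'(x) = -3x^2 + 18x - 24 vanishes at x = 2, 4.
R''(x) = -6x + 18. R''(2) = 6 > 0 ⇒ local minimum; R''(4) = -6 < 0 ⇒ local maximum.
The local minimum is R(2) = -15.

2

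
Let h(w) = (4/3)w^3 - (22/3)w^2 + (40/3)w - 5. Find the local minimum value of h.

Critical points: h'(w) = 4w^2 - (44/3)w + 40/3 vanishes at w = 5/3, 2.
Second-derivative test with h''(w) = 8w - 44/3: h''(5/3) = -4/3 < 0 ⇒ local maximum; h''(2) = 4/3 > 0 ⇒ local minimum.
The local minimum is h(2) = 3.

3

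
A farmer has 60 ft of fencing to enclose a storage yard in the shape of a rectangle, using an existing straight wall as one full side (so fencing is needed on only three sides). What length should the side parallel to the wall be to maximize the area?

30

Let the sides perpendicular to the wall have length x and the parallel side y, so 2x + y = 60 and the area is A = xy = x(60 − 2x).
A'(x) = 60 − 4x = 0 gives x = 15, and A''(x) = −4 < 0 confirms a maximum.
Then y = 60 − 2·15 = 30 and A = 450.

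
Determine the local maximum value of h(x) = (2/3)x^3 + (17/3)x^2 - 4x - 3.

h'(x) = 2x^2 + (34/3)x - 4. Setting h'(x) = 0 gives x ∈ {-6, 1/3}.
Second-derivative test with h''(x) = 4x + 34/3: h''(-6) = -38/3 < 0 ⇒ local maximum; h''(1/3) = 38/3 > 0 ⇒ local minimum.
Thus h has its local maximum at x = -6, with value 81.

81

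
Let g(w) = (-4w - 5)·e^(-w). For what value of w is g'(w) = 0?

g'(w) = (-4)·e^(-w) + (-4w - 5)·(-1)·e^(-w) = (4w + 1)·e^(-w). Since e^(-w) > 0, the only critical point is w = -1/4.
g''(-1/4) has the same sign as 4 > 0, so this is a local minimum.
g(-1/4) = (-4)·e^(1/4) ≈ -5.1361.

-1/4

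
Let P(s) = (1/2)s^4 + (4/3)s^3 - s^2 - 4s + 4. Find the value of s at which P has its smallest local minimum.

Critical points: P'(s) = 2s^3 + 4s^2 - 2s - 4 vanishes at s = -2, -1, 1.
P''(s) = 6s^2 + 8s - 2. P''(-2) = 6 > 0 ⇒ local minimum; P''(-1) = -4 < 0 ⇒ local maximum; P''(1) = 12 > 0 ⇒ local minimum.
So the smallest local minimum value is P(1) = 5/6.

1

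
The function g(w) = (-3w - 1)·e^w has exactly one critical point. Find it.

g'(w) = (-3)·e^w + (-3w - 1)·1·e^w = (-3w - 4)·e^w. Since e^w > 0, the only critical point is w = -4/3.
g''(-4/3) has the same sign as -3 < 0, so this is a local maximum.
g(-4/3) = (3)·e^(-4/3) ≈ 0.7908.

-4/3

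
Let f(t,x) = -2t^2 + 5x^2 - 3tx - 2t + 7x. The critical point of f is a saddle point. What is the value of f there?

-120/49

∂f/∂t = -4t - 3x - 2 = 0 and ∂f/∂x = -3t + 10x + 7 = 0, so (t, x) = (1/49, -34/49).
The Hessian has f_{tt} = -4, f_{xx} = 10, f_{tx} = -3, giving D = -49 < 0, so the point is a saddle point.
f(1/49, -34/49) = -120/49.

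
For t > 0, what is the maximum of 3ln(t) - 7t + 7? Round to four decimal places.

1.4581

R'(t) = 3/t − 7 = 0 gives t = 3/7.
R''(t) = -3/t², which is negative for t > 0, so this is a local maximum.
R(3/7) = 3·ln(3/7) - 3 + 7 ≈ 1.4581.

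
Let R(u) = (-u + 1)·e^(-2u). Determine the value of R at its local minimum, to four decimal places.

By the product rule, R'(u) = (2u - 3)·e^(-2u). Since e^(-2u) > 0, the only critical point is u = 3/2.
R''(3/2) has the same sign as 2 > 0, so this is a local minimum.
R(3/2) = (-1/2)·e^(-3) ≈ -0.0249.

-0.0249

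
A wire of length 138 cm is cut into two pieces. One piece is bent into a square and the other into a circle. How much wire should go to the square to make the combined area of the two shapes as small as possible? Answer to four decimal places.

Let x be the length used for the square. Square side x/4; circle radius (138−x)/(2π).
A(x) = (x/4)² + π·((138−x)/(2π))² = x²/16 + (138−x)²/(4π) for 0 ≤ x ≤ 138. A'(x) = x/8 − (138−x)/(2π) = 0 gives x = 4·138/(π+4) ≈ 77.2937.
A'' = 1/8 + 1/(2π) > 0, so this gives the minimum combined area; x ≈ 77.2937 cm to the square.

77.2937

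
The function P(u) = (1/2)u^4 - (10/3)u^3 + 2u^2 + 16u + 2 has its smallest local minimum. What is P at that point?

Critical points: P'(u) = 2u^3 - 10u^2 + 4u + 16 vanishes at u = -1, 2, 4.
P''(u) = 6u^2 - 20u + 4. P''(-1) = 30 > 0 ⇒ local minimum; P''(2) = -12 < 0 ⇒ local maximum; P''(4) = 20 > 0 ⇒ local minimum.
Thus P has its smallest local minimum at u = -1, with value -49/6.

-49/6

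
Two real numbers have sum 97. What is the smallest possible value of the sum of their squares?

With a + b = 97, a^2 + b^2 = a^2 + (97 − a)^2.
The derivative 2a − 2(97 − a) = 4a − 194 vanishes at a = 97/2; second derivative 4 > 0, a minimum.
The minimum is 2·(97/2)^2 = 9409/2.

9409/2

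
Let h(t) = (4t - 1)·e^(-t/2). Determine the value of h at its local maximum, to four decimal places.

h'(t) = 4·e^(-t/2) + (4t - 1)·(-1/2)·e^(-t/2) = (-2t + 9/2)·e^(-t/2). Since e^(-t/2) > 0, the only critical point is t = 9/4.
h''(9/4) has the same sign as -2 < 0, so this is a local maximum.
h(9/4) = (8)·e^(-9/8) ≈ 2.5972.

2.5972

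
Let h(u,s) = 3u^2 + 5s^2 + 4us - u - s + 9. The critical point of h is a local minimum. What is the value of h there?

∂h/∂u = 6u + 4s - 1 = 0 and ∂h/∂s = 4u + 10s - 1 = 0, so (u, s) = (3/22, 1/22).
The Hessian has h_{uu} = 6, h_{ss} = 10, h_{us} = 4, giving D = 44 > 0 with h_{uu} > 0, so the point is a local minimum.
h(3/22, 1/22) = 98/11.

98/11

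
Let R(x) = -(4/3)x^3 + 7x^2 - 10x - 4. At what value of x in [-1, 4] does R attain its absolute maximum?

Differentiating, R'(x) = -4x^2 + 14x - 10; which vanishes at x = 1 and x = 5/2.
Evaluating at the critical points and endpoints: R(-1) = 43/3,  R(1) = -25/3,  R(5/2) = -73/12,  R(4) = -52/3.
So the maximum is R(-1) = 43/3.

-1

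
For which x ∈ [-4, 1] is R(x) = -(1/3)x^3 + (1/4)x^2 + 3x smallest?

-3/2

R'(x) = -x^2 + (1/2)x + 3, whose only zero in [-4, 1] is x = -3/2.
Evaluating at the critical points and endpoints: R(-4) = 40/3, R(-3/2) = -45/16, R(1) = 35/12.
Hence the absolute minimum is -45/16 at x = -3/2.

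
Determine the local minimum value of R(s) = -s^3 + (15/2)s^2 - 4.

-4

R'(s) = -3s^2 + 15s. Setting R'(s) = 0 gives s ∈ {0, 5}.
Second-derivative test with R''(s) = -6s + 15: R''(0) = 15 > 0 ⇒ local minimum; R''(5) = -15 < 0 ⇒ local maximum.
So the local minimum value is R(0) = -4.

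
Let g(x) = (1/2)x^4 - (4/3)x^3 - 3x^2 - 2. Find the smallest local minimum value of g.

Critical points: g'(x) = 2x^3 - 4x^2 - 6x vanishes at x = -1, 0, 3.
g''(x) = 6x^2 - 8x - 6. g''(-1) = 8 > 0 ⇒ local minimum; g''(0) = -6 < 0 ⇒ local maximum; g''(3) = 24 > 0 ⇒ local minimum.
Thus g has its smallest local minimum at x = 3, with value -49/2.

-49/2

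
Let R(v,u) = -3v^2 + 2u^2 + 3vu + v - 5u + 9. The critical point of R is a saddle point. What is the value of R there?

239/33

∂R/∂v = -6v + 3u + 1 = 0 and ∂R/∂u = 3v + 4u - 5 = 0, so (v, u) = (19/33, 9/11).
The Hessian has R_{vv} = -6, R_{uu} = 4, R_{vu} = 3, giving D = -33 < 0, so the point is a saddle point.
R(19/33, 9/11) = 239/33.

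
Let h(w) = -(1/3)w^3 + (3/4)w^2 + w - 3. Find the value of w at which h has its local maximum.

Critical points: h'(w) = -w^2 + (3/2)w + 1 vanishes at w = -1/2, 2.
Second-derivative test with h''(w) = -2w + 3/2: h''(-1/2) = 5/2 > 0 ⇒ local minimum; h''(2) = -5/2 < 0 ⇒ local maximum.
The local maximum is h(2) = -2/3.

2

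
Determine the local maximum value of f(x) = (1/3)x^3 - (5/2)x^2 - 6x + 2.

f'(x) = x^2 - 5x - 6 = 0 at x = -1, 6.
Second-derivative test with f''(x) = 2x - 5: f''(-1) = -7 < 0 ⇒ local maximum; f''(6) = 7 > 0 ⇒ local minimum.
Thus f has its local maximum at x = -1, with value 31/6.

31/6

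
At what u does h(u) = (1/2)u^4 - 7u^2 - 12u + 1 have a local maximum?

h'(u) = 2u^3 - 14u - 12 = 0 at u = -2, -1, 3.
Since h''(u) = 6u^2 - 14, we get h''(-2) = 10 > 0 ⇒ local minimum; h''(-1) = -8 < 0 ⇒ local maximum; h''(3) = 40 > 0 ⇒ local minimum.
So the local maximum value is h(-1) = 13/2.

-1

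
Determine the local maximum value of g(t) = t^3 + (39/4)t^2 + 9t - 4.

77

g'(t) = 3t^2 + (39/2)t + 9 = 0 at t = -6, -1/2.
g''(t) = 6t + 39/2. g''(-6) = -33/2 < 0 ⇒ local maximum; g''(-1/2) = 33/2 > 0 ⇒ local minimum.
The local maximum is g(-6) = 77.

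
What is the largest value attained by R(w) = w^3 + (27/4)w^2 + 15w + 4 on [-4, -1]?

Differentiating, R'(w) = 3w^2 + (27/2)w + 15; which vanishes at w = -5/2 and w = -2.
Evaluating at the critical points and endpoints: R(-4) = -12,  R(-5/2) = -111/16,  R(-2) = -7,  R(-1) = -21/4.
The maximum over the interval is -21/4, attained at w = -1.

-21/4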